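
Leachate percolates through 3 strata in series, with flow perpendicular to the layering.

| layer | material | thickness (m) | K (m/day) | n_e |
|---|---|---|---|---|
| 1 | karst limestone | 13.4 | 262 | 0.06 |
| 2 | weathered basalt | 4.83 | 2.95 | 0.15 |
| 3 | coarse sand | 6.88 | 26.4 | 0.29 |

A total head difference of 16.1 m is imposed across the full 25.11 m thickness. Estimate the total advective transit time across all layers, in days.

0.427

With flow normal to the layers, continuity requires the same specific discharge q through every layer.
Σ(b_i/K_i) = 13.4/262 + 4.83/2.95 + 6.88/26.4 = 1.949 d.
q = Δh / Σ(b_i/K_i) = 16.1 / 1.949 = 8.260 m/day.
In each layer the seepage velocity is v_i = q/n_i, so the layer transit time is t_i = b_i·n_i / q:
  layer 1 (karst limestone): t_1 = 13.4 × 0.06 / 8.260 = 0.09733 d
  layer 2 (weathered basalt): t_2 = 4.83 × 0.15 / 8.260 = 0.08771 d
  layer 3 (coarse sand): t_3 = 6.88 × 0.29 / 8.260 = 0.2415 d
Total t = Σ t_i = 0.4266 days.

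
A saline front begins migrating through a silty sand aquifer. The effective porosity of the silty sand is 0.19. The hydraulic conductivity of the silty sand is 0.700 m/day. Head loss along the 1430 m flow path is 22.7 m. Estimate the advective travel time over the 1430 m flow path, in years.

66.9

Hydraulic gradient i = Δh / L = 22.7 / 1430 = 0.01587.
Darcy flux q = K · i = 0.7000 × 0.01587 = 0.01111 m/day.
Seepage velocity v = q / n_e = 0.01111 / 0.19 = 0.05848 m/day.
Travel time t = L / v = 1430 / 0.05848 = 24451 days = 66.94 years.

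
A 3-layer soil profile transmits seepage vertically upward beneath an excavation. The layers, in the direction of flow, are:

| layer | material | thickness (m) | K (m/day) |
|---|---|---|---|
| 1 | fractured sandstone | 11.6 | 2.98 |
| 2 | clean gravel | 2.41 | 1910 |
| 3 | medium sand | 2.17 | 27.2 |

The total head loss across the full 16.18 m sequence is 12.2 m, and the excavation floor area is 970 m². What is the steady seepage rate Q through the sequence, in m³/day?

2980

Flow is perpendicular to layering, so the layers act in series and the equivalent K is the thickness-weighted harmonic mean.
Total thickness L = 11.6 + 2.41 + 2.17 = 16.18 m.
Σ(b_i/K_i) = 11.6/2.98 + 2.41/1910 + 2.17/27.2 = 3.974 d.
K_eq = L / Σ(b_i/K_i) = 16.18 / 3.974 = 4.072 m/day.
Q = K_eq · A · (Δh/L) = 4.072 × 970 × (12.2/16.18) = 2978 m³/day.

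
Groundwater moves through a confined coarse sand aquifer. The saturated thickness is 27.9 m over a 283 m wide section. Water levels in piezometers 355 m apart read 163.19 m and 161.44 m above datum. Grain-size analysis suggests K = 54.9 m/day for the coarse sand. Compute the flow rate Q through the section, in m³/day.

2140

Cross-sectional area A = 283 × 27.9 = 7896 m².
Hydraulic gradient i = (163.19 − 161.44) / 355 = 1.75 / 355 = 0.004930.
Darcy's law: Q = K · A · i = 54.90 × 7896 × 0.004930 = 2137 m³/day.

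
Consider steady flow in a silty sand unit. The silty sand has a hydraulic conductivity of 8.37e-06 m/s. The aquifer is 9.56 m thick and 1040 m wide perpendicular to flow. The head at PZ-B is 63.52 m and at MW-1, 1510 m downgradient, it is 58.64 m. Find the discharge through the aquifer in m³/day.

23.2

Convert K: 8.37e-06 m/s × 86400 = 0.7232 m/day.
Cross-sectional area A = 1040 × 9.56 = 9942 m².
Hydraulic gradient i = (63.52 − 58.64) / 1510 = 4.88 / 1510 = 0.003232.
Darcy's law: Q = K · A · i = 0.7232 × 9942 × 0.003232 = 23.24 m³/day.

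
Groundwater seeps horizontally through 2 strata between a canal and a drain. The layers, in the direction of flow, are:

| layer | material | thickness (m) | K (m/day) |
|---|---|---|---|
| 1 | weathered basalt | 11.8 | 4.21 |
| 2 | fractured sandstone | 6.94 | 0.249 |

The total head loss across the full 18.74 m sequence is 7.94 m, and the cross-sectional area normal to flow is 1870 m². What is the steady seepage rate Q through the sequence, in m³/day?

Flow is perpendicular to layering, so the layers act in series and the equivalent K is the thickness-weighted harmonic mean.
Total thickness L = 11.8 + 6.94 = 18.74 m.
Σ(b_i/K_i) = 11.8/4.21 + 6.94/0.249 = 30.67 d.
K_eq = L / Σ(b_i/K_i) = 18.74 / 30.67 = 0.6109 m/day.
Q = K_eq · A · (Δh/L) = 0.6109 × 1870 × (7.94/18.74) = 484.0 m³/day.

484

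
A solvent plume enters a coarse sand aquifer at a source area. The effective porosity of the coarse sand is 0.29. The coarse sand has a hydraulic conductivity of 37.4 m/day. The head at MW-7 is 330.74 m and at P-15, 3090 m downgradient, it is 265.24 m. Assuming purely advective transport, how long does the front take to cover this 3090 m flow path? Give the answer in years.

3.09

Hydraulic gradient i = (330.74 − 265.24) / 3090 = 65.5 / 3090 = 0.02120.
Darcy flux q = K · i = 37.40 × 0.02120 = 0.7928 m/day.
Seepage velocity v = q / n_e = 0.7928 / 0.29 = 2.734 m/day.
Travel time t = L / v = 3090 / 2.734 = 1130 days = 3.095 years.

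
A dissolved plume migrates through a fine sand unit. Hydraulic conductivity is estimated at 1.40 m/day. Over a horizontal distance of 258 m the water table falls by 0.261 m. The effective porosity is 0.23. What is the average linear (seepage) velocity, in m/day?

Hydraulic gradient i = Δh / L = 0.261 / 258 = 0.001012.
Darcy flux q = K · i = 1.400 × 0.001012 = 0.001416 m/day.
Seepage velocity v = q / n_e = 0.001416 / 0.23 = 0.006158 m/day.

0.00616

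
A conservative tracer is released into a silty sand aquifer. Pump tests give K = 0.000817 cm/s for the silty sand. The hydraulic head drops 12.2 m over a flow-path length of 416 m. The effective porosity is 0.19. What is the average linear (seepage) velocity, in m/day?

0.109

Convert K: 0.000817 cm/s × 864 = 0.7059 m/day.
Hydraulic gradient i = Δh / L = 12.2 / 416 = 0.02933.
Darcy flux q = K · i = 0.7059 × 0.02933 = 0.02070 m/day.
Seepage velocity v = q / n_e = 0.02070 / 0.19 = 0.1090 m/day.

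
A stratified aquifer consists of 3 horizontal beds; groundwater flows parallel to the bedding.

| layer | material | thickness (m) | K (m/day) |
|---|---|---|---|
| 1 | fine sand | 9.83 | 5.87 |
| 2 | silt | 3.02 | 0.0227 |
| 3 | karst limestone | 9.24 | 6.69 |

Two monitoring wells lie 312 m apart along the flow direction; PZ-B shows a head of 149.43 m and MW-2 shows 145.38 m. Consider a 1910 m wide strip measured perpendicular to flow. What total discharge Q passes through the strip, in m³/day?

2960

Flow is parallel to layering, so each bed carries its own Darcy discharge and the transmissivities add.
Σ(K_i·b_i) = 5.87×9.83 + 0.0227×3.02 + 6.69×9.24 = 119.6 m²/day.
Hydraulic gradient i = (149.43 − 145.38) / 312 = 4.05 / 312 = 0.01298.
Q = Σ(K_i·b_i) · W · i = 119.6 × 1910 × 0.01298 = 2965 m³/day.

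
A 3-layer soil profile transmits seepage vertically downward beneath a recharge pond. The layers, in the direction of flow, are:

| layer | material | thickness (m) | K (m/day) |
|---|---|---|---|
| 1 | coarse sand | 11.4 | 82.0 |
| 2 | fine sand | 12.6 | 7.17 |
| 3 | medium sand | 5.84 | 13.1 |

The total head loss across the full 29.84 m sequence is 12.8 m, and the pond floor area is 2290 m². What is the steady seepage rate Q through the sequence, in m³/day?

Flow is perpendicular to layering, so the layers act in series and the equivalent K is the thickness-weighted harmonic mean.
Total thickness L = 11.4 + 12.6 + 5.84 = 29.84 m.
Σ(b_i/K_i) = 11.4/82.0 + 12.6/7.17 + 5.84/13.1 = 2.342 d.
K_eq = L / Σ(b_i/K_i) = 29.84 / 2.342 = 12.74 m/day.
Q = K_eq · A · (Δh/L) = 12.74 × 2290 × (12.8/29.84) = 12515 m³/day.

12500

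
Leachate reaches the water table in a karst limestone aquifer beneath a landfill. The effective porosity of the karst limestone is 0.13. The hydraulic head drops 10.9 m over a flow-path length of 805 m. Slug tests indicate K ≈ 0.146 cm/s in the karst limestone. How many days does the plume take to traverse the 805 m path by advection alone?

Convert K: 0.146 cm/s × 864 = 126.1 m/day.
Hydraulic gradient i = Δh / L = 10.9 / 805 = 0.01354.
Darcy flux q = K · i = 126.1 × 0.01354 = 1.708 m/day.
Seepage velocity v = q / n_e = 1.708 / 0.13 = 13.14 m/day.
Travel time t = L / v = 805 / 13.14 = 61.27 days.

61.3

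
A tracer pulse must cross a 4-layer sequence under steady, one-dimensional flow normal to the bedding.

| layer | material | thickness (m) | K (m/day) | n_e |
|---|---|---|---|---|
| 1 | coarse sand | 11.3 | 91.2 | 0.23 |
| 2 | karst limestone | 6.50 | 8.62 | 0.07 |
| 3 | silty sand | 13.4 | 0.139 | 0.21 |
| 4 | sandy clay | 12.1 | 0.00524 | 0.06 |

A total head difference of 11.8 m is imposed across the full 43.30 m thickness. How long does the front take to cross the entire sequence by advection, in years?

3.68

With flow normal to the layers, continuity requires the same specific discharge q through every layer.
Σ(b_i/K_i) = 11.3/91.2 + 6.50/8.62 + 13.4/0.139 + 12.1/0.00524 = 2406 d.
q = Δh / Σ(b_i/K_i) = 11.8 / 2406 = 0.004904 m/day.
In each layer the seepage velocity is v_i = q/n_i, so the layer transit time is t_i = b_i·n_i / q:
  layer 1 (coarse sand): t_1 = 11.3 × 0.23 / 0.004904 = 530.0 d
  layer 2 (karst limestone): t_2 = 6.50 × 0.07 / 0.004904 = 92.79 d
  layer 3 (silty sand): t_3 = 13.4 × 0.21 / 0.004904 = 573.9 d
  layer 4 (sandy clay): t_4 = 12.1 × 0.06 / 0.004904 = 148.1 d
Total t = Σ t_i = 1345 days = 3.682 years.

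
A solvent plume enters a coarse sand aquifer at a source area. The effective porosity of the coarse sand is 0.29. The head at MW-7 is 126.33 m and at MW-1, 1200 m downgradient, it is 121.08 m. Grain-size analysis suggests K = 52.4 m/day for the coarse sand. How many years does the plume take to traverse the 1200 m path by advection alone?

Hydraulic gradient i = (126.33 − 121.08) / 1200 = 5.25 / 1200 = 0.004375.
Darcy flux q = K · i = 52.40 × 0.004375 = 0.2293 m/day.
Seepage velocity v = q / n_e = 0.2293 / 0.29 = 0.7905 m/day.
Travel time t = L / v = 1200 / 0.7905 = 1518 days = 4.156 years.

4.16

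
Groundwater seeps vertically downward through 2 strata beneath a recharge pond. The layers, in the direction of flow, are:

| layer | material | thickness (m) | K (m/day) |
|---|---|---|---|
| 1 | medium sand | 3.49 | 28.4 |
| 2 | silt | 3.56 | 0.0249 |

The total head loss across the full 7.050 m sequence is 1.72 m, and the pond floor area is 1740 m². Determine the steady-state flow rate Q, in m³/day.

20.9

Flow is perpendicular to layering, so the layers act in series and the equivalent K is the thickness-weighted harmonic mean.
Total thickness L = 3.49 + 3.56 = 7.050 m.
Σ(b_i/K_i) = 3.49/28.4 + 3.56/0.0249 = 143.1 d.
K_eq = L / Σ(b_i/K_i) = 7.050 / 143.1 = 0.04927 m/day.
Q = K_eq · A · (Δh/L) = 0.04927 × 1740 × (1.72/7.050) = 20.91 m³/day.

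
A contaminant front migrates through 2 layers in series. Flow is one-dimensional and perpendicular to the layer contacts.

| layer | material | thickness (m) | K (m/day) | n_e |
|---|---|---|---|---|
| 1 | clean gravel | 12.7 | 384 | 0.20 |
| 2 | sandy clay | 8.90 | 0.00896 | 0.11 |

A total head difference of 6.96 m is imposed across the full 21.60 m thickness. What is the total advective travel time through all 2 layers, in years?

With flow normal to the layers, continuity requires the same specific discharge q through every layer.
Σ(b_i/K_i) = 12.7/384 + 8.90/0.00896 = 993.3 d.
q = Δh / Σ(b_i/K_i) = 6.96 / 993.3 = 0.007007 m/day.
In each layer the seepage velocity is v_i = q/n_i, so the layer transit time is t_i = b_i·n_i / q:
  layer 1 (clean gravel): t_1 = 12.7 × 0.20 / 0.007007 = 362.5 d
  layer 2 (sandy clay): t_2 = 8.90 × 0.11 / 0.007007 = 139.7 d
Total t = Σ t_i = 502.2 days = 1.375 years.

1.38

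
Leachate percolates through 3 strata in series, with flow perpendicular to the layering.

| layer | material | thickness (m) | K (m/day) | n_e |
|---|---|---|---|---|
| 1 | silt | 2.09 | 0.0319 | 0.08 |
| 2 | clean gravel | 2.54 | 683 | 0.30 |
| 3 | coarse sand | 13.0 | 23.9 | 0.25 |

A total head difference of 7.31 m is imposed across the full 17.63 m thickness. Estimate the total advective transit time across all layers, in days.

With flow normal to the layers, continuity requires the same specific discharge q through every layer.
Σ(b_i/K_i) = 2.09/0.0319 + 2.54/683 + 13.0/23.9 = 66.06 d.
q = Δh / Σ(b_i/K_i) = 7.31 / 66.06 = 0.1106 m/day.
In each layer the seepage velocity is v_i = q/n_i, so the layer transit time is t_i = b_i·n_i / q:
  layer 1 (silt): t_1 = 2.09 × 0.08 / 0.1106 = 1.511 d
  layer 2 (clean gravel): t_2 = 2.54 × 0.30 / 0.1106 = 6.887 d
  layer 3 (coarse sand): t_3 = 13.0 × 0.25 / 0.1106 = 29.37 d
Total t = Σ t_i = 37.77 days.

37.8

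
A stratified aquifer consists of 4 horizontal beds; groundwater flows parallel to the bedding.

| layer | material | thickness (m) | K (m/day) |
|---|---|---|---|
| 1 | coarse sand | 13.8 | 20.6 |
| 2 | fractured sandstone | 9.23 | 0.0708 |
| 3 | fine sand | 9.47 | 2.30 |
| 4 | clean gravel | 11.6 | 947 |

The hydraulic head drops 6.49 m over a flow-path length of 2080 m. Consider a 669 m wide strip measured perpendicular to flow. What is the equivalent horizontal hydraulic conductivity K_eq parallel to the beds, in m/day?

256

Flow is parallel to layering, so each bed carries its own Darcy discharge and the transmissivities add.
Σ(K_i·b_i) = 20.6×13.8 + 0.0708×9.23 + 2.30×9.47 + 947×11.6 = 11292 m²/day.
Total thickness b = 44.10 m, so K_eq = Σ(K_i·b_i)/b = 256.1 m/day.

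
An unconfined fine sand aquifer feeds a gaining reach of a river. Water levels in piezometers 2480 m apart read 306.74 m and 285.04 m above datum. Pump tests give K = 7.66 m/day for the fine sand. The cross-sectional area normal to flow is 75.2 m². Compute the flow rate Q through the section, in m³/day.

Hydraulic gradient i = (306.74 − 285.04) / 2480 = 21.7 / 2480 = 0.008750.
Darcy's law: Q = K · A · i = 7.660 × 75.20 × 0.008750 = 5.040 m³/day.

5.04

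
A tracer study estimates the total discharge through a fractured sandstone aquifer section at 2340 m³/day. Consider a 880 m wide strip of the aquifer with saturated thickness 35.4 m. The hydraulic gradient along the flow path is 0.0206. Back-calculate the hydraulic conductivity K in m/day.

3.65

Cross-sectional area A = 880 × 35.4 = 31152 m².
Hydraulic gradient i = 0.0206.
From Q = K·A·i, K = Q / (A·i) = 2340 / (31152 × 0.02060) = 3.646 m/day.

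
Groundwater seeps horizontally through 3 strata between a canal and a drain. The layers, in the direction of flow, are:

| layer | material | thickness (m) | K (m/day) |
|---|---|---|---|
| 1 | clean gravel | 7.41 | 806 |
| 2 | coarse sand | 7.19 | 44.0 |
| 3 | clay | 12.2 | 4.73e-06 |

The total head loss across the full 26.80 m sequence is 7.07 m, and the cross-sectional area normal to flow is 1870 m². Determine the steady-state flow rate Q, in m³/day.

Flow is perpendicular to layering, so the layers act in series and the equivalent K is the thickness-weighted harmonic mean.
Total thickness L = 7.41 + 7.19 + 12.2 = 26.80 m.
Σ(b_i/K_i) = 7.41/806 + 7.19/44.0 + 12.2/4.73e-06 = 2.579e+06 d.
K_eq = L / Σ(b_i/K_i) = 26.80 / 2.579e+06 = 1.039e-05 m/day.
Q = K_eq · A · (Δh/L) = 1.039e-05 × 1870 × (7.07/26.80) = 0.005126 m³/day.

0.00513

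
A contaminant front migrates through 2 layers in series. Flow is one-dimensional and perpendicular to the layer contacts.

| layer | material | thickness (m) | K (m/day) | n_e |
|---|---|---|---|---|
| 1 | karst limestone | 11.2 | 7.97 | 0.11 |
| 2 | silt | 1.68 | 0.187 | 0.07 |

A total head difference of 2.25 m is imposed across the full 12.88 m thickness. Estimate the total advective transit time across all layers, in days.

With flow normal to the layers, continuity requires the same specific discharge q through every layer.
Σ(b_i/K_i) = 11.2/7.97 + 1.68/0.187 = 10.39 d.
q = Δh / Σ(b_i/K_i) = 2.25 / 10.39 = 0.2166 m/day.
In each layer the seepage velocity is v_i = q/n_i, so the layer transit time is t_i = b_i·n_i / q:
  layer 1 (karst limestone): t_1 = 11.2 × 0.11 / 0.2166 = 5.689 d
  layer 2 (silt): t_2 = 1.68 × 0.07 / 0.2166 = 0.5430 d
Total t = Σ t_i = 6.232 days.

6.23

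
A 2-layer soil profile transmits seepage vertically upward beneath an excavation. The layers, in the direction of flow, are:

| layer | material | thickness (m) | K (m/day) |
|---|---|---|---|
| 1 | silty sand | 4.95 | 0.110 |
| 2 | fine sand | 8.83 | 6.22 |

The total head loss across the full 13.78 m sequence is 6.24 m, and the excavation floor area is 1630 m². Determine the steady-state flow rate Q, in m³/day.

219

Flow is perpendicular to layering, so the layers act in series and the equivalent K is the thickness-weighted harmonic mean.
Total thickness L = 4.95 + 8.83 = 13.78 m.
Σ(b_i/K_i) = 4.95/0.110 + 8.83/6.22 = 46.42 d.
K_eq = L / Σ(b_i/K_i) = 13.78 / 46.42 = 0.2969 m/day.
Q = K_eq · A · (Δh/L) = 0.2969 × 1630 × (6.24/13.78) = 219.1 m³/day.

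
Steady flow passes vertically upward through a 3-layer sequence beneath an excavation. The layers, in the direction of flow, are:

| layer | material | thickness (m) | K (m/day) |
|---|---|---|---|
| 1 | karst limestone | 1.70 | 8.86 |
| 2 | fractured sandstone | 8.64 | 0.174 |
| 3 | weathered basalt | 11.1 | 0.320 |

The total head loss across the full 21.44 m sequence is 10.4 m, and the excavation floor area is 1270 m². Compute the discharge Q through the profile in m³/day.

156

Flow is perpendicular to layering, so the layers act in series and the equivalent K is the thickness-weighted harmonic mean.
Total thickness L = 1.70 + 8.64 + 11.1 = 21.44 m.
Σ(b_i/K_i) = 1.70/8.86 + 8.64/0.174 + 11.1/0.320 = 84.53 d.
K_eq = L / Σ(b_i/K_i) = 21.44 / 84.53 = 0.2536 m/day.
Q = K_eq · A · (Δh/L) = 0.2536 × 1270 × (10.4/21.44) = 156.2 m³/day.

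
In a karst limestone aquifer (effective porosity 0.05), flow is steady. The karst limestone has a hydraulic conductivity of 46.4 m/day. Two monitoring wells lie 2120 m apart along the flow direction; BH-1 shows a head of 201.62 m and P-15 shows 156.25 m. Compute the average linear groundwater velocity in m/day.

19.9

Hydraulic gradient i = (201.62 − 156.25) / 2120 = 45.37 / 2120 = 0.02140.
Darcy flux q = K · i = 46.40 × 0.02140 = 0.9930 m/day.
Seepage velocity v = q / n_e = 0.9930 / 0.05 = 19.86 m/day.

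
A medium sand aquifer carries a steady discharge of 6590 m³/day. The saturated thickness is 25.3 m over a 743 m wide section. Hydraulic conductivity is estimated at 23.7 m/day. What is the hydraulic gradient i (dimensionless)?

0.0148

Cross-sectional area A = 743 × 25.3 = 18798 m².
From Q = K·A·i, i = Q / (K·A) = 6590 / (23.70 × 18798) = 0.01479.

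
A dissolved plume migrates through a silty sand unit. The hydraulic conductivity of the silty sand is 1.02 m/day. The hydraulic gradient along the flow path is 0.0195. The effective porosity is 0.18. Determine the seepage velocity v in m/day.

0.111

Hydraulic gradient i = 0.0195.
Darcy flux q = K · i = 1.020 × 0.01950 = 0.01989 m/day.
Seepage velocity v = q / n_e = 0.01989 / 0.18 = 0.1105 m/day.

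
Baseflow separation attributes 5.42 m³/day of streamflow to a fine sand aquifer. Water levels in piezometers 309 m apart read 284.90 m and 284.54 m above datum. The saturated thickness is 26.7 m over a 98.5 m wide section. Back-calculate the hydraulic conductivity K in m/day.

Cross-sectional area A = 98.5 × 26.7 = 2630 m².
Hydraulic gradient i = (284.90 − 284.54) / 309 = 0.36 / 309 = 0.001165.
From Q = K·A·i, K = Q / (A·i) = 5.42 / (2630 × 0.001165) = 1.769 m/day.

1.77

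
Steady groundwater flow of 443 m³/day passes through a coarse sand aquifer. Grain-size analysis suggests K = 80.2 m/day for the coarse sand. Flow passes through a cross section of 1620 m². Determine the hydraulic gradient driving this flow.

0.00341

From Q = K·A·i, i = Q / (K·A) = 443 / (80.20 × 1620) = 0.003410.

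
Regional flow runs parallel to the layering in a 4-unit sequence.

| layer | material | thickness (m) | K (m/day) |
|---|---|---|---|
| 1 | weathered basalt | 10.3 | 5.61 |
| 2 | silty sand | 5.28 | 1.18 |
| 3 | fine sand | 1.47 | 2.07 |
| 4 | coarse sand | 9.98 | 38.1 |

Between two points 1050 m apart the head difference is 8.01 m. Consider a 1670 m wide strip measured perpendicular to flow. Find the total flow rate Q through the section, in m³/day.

Flow is parallel to layering, so each bed carries its own Darcy discharge and the transmissivities add.
Σ(K_i·b_i) = 5.61×10.3 + 1.18×5.28 + 2.07×1.47 + 38.1×9.98 = 447.3 m²/day.
Hydraulic gradient i = Δh / L = 8.01 / 1050 = 0.007629.
Q = Σ(K_i·b_i) · W · i = 447.3 × 1670 × 0.007629 = 5698 m³/day.

5700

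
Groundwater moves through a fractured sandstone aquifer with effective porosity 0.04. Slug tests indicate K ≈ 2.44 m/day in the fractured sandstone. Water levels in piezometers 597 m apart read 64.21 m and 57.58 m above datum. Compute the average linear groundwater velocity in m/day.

Hydraulic gradient i = (64.21 − 57.58) / 597 = 6.63 / 597 = 0.01111.
Darcy flux q = K · i = 2.440 × 0.01111 = 0.02710 m/day.
Seepage velocity v = q / n_e = 0.02710 / 0.04 = 0.6774 m/day.

0.677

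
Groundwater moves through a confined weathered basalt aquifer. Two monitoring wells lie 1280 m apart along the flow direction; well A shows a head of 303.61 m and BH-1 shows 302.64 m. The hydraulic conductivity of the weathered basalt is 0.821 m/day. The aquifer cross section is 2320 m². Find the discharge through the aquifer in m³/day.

1.44

Hydraulic gradient i = (303.61 − 302.64) / 1280 = 0.97 / 1280 = 0.0007578.
Darcy's law: Q = K · A · i = 0.8210 × 2320 × 0.0007578 = 1.443 m³/day.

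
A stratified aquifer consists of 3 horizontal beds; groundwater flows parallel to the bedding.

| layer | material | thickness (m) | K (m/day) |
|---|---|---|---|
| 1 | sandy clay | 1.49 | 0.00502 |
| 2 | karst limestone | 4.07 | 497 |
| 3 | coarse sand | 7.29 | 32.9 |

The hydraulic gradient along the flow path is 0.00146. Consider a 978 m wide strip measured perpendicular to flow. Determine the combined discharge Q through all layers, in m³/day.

3230

Flow is parallel to layering, so each bed carries its own Darcy discharge and the transmissivities add.
Σ(K_i·b_i) = 0.00502×1.49 + 497×4.07 + 32.9×7.29 = 2263 m²/day.
Hydraulic gradient i = 0.00146.
Q = Σ(K_i·b_i) · W · i = 2263 × 978 × 0.001460 = 3231 m³/day.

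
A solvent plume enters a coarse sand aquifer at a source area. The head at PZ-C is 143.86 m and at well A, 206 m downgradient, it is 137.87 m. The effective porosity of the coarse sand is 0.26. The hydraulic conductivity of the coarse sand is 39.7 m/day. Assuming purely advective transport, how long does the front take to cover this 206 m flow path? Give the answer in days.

Hydraulic gradient i = (143.86 − 137.87) / 206 = 5.99 / 206 = 0.02908.
Darcy flux q = K · i = 39.70 × 0.02908 = 1.154 m/day.
Seepage velocity v = q / n_e = 1.154 / 0.26 = 4.440 m/day.
Travel time t = L / v = 206 / 4.440 = 46.40 days.

46.4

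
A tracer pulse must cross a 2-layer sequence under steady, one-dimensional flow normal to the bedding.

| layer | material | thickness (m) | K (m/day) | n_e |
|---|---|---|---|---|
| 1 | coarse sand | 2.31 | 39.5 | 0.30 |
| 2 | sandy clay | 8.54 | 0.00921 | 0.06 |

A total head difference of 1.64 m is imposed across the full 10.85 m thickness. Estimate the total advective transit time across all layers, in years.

With flow normal to the layers, continuity requires the same specific discharge q through every layer.
Σ(b_i/K_i) = 2.31/39.5 + 8.54/0.00921 = 927.3 d.
q = Δh / Σ(b_i/K_i) = 1.64 / 927.3 = 0.001769 m/day.
In each layer the seepage velocity is v_i = q/n_i, so the layer transit time is t_i = b_i·n_i / q:
  layer 1 (coarse sand): t_1 = 2.31 × 0.30 / 0.001769 = 391.8 d
  layer 2 (sandy clay): t_2 = 8.54 × 0.06 / 0.001769 = 289.7 d
Total t = Σ t_i = 681.6 days = 1.866 years.

1.87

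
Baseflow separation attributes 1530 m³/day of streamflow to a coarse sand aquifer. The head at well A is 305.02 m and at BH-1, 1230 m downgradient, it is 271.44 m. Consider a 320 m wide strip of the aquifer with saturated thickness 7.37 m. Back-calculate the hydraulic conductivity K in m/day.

Cross-sectional area A = 320 × 7.37 = 2358 m².
Hydraulic gradient i = (305.02 − 271.44) / 1230 = 33.58 / 1230 = 0.02730.
From Q = K·A·i, K = Q / (A·i) = 1530 / (2358 × 0.02730) = 23.76 m/day.

23.8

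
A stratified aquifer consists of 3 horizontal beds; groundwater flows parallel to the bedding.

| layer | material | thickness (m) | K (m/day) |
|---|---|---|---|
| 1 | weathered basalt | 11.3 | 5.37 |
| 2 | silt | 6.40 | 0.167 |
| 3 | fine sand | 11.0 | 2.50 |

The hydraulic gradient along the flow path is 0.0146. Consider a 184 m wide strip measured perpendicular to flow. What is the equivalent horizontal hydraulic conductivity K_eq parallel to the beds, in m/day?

3.11

Flow is parallel to layering, so each bed carries its own Darcy discharge and the transmissivities add.
Σ(K_i·b_i) = 5.37×11.3 + 0.167×6.40 + 2.50×11.0 = 89.25 m²/day.
Total thickness b = 28.70 m, so K_eq = Σ(K_i·b_i)/b = 3.110 m/day.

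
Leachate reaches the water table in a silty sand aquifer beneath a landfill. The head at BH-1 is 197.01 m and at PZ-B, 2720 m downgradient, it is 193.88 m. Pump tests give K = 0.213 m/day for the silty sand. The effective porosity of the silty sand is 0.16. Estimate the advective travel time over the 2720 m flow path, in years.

Hydraulic gradient i = (197.01 − 193.88) / 2720 = 3.13 / 2720 = 0.001151.
Darcy flux q = K · i = 0.2130 × 0.001151 = 0.0002451 m/day.
Seepage velocity v = q / n_e = 0.0002451 / 0.16 = 0.001532 m/day.
Travel time t = L / v = 2720 / 0.001532 = 1.776e+06 days = 4861 years.

4860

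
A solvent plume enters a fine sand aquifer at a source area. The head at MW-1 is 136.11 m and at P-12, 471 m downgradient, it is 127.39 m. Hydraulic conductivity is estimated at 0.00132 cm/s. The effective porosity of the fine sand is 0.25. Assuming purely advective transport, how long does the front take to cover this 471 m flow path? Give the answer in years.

Convert K: 0.00132 cm/s × 864 = 1.140 m/day.
Hydraulic gradient i = (136.11 − 127.39) / 471 = 8.72 / 471 = 0.01851.
Darcy flux q = K · i = 1.140 × 0.01851 = 0.02111 m/day.
Seepage velocity v = q / n_e = 0.02111 / 0.25 = 0.08446 m/day.
Travel time t = L / v = 471 / 0.08446 = 5577 days = 15.27 years.

15.3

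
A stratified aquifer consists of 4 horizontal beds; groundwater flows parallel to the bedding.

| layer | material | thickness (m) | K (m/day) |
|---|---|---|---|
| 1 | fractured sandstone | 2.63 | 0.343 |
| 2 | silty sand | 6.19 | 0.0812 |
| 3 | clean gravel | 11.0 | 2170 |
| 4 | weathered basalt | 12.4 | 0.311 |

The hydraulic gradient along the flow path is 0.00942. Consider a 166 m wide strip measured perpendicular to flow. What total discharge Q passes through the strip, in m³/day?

Flow is parallel to layering, so each bed carries its own Darcy discharge and the transmissivities add.
Σ(K_i·b_i) = 0.343×2.63 + 0.0812×6.19 + 2170×11.0 + 0.311×12.4 = 23875 m²/day.
Hydraulic gradient i = 0.00942.
Q = Σ(K_i·b_i) · W · i = 23875 × 166 × 0.009420 = 37334 m³/day.

37300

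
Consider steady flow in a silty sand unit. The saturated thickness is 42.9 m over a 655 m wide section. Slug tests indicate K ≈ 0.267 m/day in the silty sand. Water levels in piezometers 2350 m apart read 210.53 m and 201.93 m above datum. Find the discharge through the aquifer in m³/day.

27.5

Cross-sectional area A = 655 × 42.9 = 28100 m².
Hydraulic gradient i = (210.53 − 201.93) / 2350 = 8.6 / 2350 = 0.003660.
Darcy's law: Q = K · A · i = 0.2670 × 28100 × 0.003660 = 27.46 m³/day.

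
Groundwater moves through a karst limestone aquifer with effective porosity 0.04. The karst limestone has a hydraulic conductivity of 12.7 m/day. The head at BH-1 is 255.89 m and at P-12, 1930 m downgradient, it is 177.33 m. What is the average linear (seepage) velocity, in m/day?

12.9

Hydraulic gradient i = (255.89 − 177.33) / 1930 = 78.56 / 1930 = 0.04070.
Darcy flux q = K · i = 12.70 × 0.04070 = 0.5169 m/day.
Seepage velocity v = q / n_e = 0.5169 / 0.04 = 12.92 m/day.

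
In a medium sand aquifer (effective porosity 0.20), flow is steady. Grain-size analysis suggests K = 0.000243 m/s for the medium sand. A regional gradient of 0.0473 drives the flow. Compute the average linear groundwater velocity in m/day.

Convert K: 0.000243 m/s × 86400 = 21.00 m/day.
Hydraulic gradient i = 0.0473.
Darcy flux q = K · i = 21.00 × 0.04730 = 0.9931 m/day.
Seepage velocity v = q / n_e = 0.9931 / 0.20 = 4.965 m/day.

4.97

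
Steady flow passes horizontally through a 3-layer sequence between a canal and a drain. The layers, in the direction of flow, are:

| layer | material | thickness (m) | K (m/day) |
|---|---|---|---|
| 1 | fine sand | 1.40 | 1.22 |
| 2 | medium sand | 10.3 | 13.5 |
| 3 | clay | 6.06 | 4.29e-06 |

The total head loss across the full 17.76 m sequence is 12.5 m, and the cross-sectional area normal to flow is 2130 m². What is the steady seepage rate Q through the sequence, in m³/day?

0.0188

Flow is perpendicular to layering, so the layers act in series and the equivalent K is the thickness-weighted harmonic mean.
Total thickness L = 1.40 + 10.3 + 6.06 = 17.76 m.
Σ(b_i/K_i) = 1.40/1.22 + 10.3/13.5 + 6.06/4.29e-06 = 1.413e+06 d.
K_eq = L / Σ(b_i/K_i) = 17.76 / 1.413e+06 = 1.257e-05 m/day.
Q = K_eq · A · (Δh/L) = 1.257e-05 × 2130 × (12.5/17.76) = 0.01885 m³/day.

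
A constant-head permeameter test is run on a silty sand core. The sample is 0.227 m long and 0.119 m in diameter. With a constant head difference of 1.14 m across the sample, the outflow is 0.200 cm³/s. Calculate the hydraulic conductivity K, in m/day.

0.309

Cross-sectional area A = π·(d/2)² = π × (0.119/2)² = 0.01112 m².
Convert discharge: 0.200 cm³/s = 2.000e-07 m³/s.
Darcy's law rearranged: K = Q·L / (A·Δh) = 2.000e-07 × 0.227 / (0.01112 × 1.14) = 3.581e-06 m/s = 0.3094 m/day.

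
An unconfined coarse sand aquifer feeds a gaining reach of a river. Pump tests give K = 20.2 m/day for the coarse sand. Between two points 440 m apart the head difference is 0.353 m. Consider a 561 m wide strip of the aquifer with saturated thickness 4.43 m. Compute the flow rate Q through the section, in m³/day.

Cross-sectional area A = 561 × 4.43 = 2485 m².
Hydraulic gradient i = Δh / L = 0.353 / 440 = 0.0008023.
Darcy's law: Q = K · A · i = 20.20 × 2485 × 0.0008023 = 40.28 m³/day.

40.3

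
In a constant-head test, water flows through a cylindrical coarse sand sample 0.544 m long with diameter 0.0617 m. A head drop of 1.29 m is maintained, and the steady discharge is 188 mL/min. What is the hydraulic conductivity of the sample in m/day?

Cross-sectional area A = π·(d/2)² = π × (0.0617/2)² = 0.002990 m².
Convert discharge: 188 mL/min = 3.133e-06 m³/s.
Darcy's law rearranged: K = Q·L / (A·Δh) = 3.133e-06 × 0.544 / (0.002990 × 1.29) = 0.0004419 m/s = 38.18 m/day.

38.2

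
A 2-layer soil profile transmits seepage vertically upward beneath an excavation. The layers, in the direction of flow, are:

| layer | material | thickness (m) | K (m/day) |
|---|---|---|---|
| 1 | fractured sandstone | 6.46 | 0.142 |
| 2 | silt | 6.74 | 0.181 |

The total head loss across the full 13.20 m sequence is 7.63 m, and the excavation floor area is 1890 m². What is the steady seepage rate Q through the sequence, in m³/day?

174

Flow is perpendicular to layering, so the layers act in series and the equivalent K is the thickness-weighted harmonic mean.
Total thickness L = 6.46 + 6.74 = 13.20 m.
Σ(b_i/K_i) = 6.46/0.142 + 6.74/0.181 = 82.73 d.
K_eq = L / Σ(b_i/K_i) = 13.20 / 82.73 = 0.1596 m/day.
Q = K_eq · A · (Δh/L) = 0.1596 × 1890 × (7.63/13.20) = 174.3 m³/day.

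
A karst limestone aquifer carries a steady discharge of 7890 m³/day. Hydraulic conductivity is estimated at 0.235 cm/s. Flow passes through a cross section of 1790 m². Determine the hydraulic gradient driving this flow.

0.0217

Convert K: 0.235 cm/s × 864 = 203.0 m/day.
From Q = K·A·i, i = Q / (K·A) = 7890 / (203.0 × 1790) = 0.02171.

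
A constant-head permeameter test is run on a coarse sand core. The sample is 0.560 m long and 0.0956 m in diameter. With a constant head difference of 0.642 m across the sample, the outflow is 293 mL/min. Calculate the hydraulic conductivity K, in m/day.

Cross-sectional area A = π·(d/2)² = π × (0.0956/2)² = 0.007178 m².
Convert discharge: 293 mL/min = 4.883e-06 m³/s.
Darcy's law rearranged: K = Q·L / (A·Δh) = 4.883e-06 × 0.560 / (0.007178 × 0.642) = 0.0005934 m/s = 51.27 m/day.

51.3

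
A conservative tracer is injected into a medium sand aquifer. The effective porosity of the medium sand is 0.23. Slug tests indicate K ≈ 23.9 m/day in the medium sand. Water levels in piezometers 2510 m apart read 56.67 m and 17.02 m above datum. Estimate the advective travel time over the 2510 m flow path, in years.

4.19

Hydraulic gradient i = (56.67 − 17.02) / 2510 = 39.65 / 2510 = 0.01580.
Darcy flux q = K · i = 23.90 × 0.01580 = 0.3775 m/day.
Seepage velocity v = q / n_e = 0.3775 / 0.23 = 1.641 m/day.
Travel time t = L / v = 2510 / 1.641 = 1529 days = 4.186 years.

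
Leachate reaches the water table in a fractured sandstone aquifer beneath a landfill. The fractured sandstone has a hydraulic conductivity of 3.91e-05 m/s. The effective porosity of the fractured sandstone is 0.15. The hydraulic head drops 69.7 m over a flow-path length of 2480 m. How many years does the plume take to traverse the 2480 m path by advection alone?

Convert K: 3.91e-05 m/s × 86400 = 3.378 m/day.
Hydraulic gradient i = Δh / L = 69.7 / 2480 = 0.02810.
Darcy flux q = K · i = 3.378 × 0.02810 = 0.09494 m/day.
Seepage velocity v = q / n_e = 0.09494 / 0.15 = 0.6330 m/day.
Travel time t = L / v = 2480 / 0.6330 = 3918 days = 10.73 years.

10.7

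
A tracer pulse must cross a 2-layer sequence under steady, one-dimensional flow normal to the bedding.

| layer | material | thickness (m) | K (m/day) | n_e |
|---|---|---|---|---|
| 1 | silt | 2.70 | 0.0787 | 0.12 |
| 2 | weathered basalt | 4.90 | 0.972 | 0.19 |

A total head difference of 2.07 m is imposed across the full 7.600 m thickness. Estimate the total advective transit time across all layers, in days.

With flow normal to the layers, continuity requires the same specific discharge q through every layer.
Σ(b_i/K_i) = 2.70/0.0787 + 4.90/0.972 = 39.35 d.
q = Δh / Σ(b_i/K_i) = 2.07 / 39.35 = 0.05261 m/day.
In each layer the seepage velocity is v_i = q/n_i, so the layer transit time is t_i = b_i·n_i / q:
  layer 1 (silt): t_1 = 2.70 × 0.12 / 0.05261 = 6.159 d
  layer 2 (weathered basalt): t_2 = 4.90 × 0.19 / 0.05261 = 17.70 d
Total t = Σ t_i = 23.86 days.

23.9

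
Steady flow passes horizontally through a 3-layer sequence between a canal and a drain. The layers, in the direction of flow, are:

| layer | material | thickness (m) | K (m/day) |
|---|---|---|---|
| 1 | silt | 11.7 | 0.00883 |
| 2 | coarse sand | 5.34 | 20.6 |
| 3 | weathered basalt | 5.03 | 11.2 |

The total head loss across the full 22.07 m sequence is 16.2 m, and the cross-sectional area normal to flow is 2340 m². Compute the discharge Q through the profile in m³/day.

Flow is perpendicular to layering, so the layers act in series and the equivalent K is the thickness-weighted harmonic mean.
Total thickness L = 11.7 + 5.34 + 5.03 = 22.07 m.
Σ(b_i/K_i) = 11.7/0.00883 + 5.34/20.6 + 5.03/11.2 = 1326 d.
K_eq = L / Σ(b_i/K_i) = 22.07 / 1326 = 0.01665 m/day.
Q = K_eq · A · (Δh/L) = 0.01665 × 2340 × (16.2/22.07) = 28.59 m³/day.

28.6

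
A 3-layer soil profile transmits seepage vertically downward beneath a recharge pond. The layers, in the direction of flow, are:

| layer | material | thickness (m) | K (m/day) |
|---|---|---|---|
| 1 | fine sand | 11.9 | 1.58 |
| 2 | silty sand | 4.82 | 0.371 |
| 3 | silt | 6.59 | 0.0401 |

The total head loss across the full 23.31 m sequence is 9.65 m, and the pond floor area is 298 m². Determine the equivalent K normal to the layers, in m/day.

0.126

Flow is perpendicular to layering, so the layers act in series and the equivalent K is the thickness-weighted harmonic mean.
Total thickness L = 11.9 + 4.82 + 6.59 = 23.31 m.
Σ(b_i/K_i) = 11.9/1.58 + 4.82/0.371 + 6.59/0.0401 = 184.9 d.
K_eq = L / Σ(b_i/K_i) = 23.31 / 184.9 = 0.1261 m/day.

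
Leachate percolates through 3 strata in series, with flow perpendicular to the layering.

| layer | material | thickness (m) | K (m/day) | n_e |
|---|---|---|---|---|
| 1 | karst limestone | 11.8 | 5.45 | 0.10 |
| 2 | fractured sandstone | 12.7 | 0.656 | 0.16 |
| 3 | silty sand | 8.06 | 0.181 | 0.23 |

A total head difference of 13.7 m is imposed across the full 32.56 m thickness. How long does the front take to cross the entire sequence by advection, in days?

With flow normal to the layers, continuity requires the same specific discharge q through every layer.
Σ(b_i/K_i) = 11.8/5.45 + 12.7/0.656 + 8.06/0.181 = 66.06 d.
q = Δh / Σ(b_i/K_i) = 13.7 / 66.06 = 0.2074 m/day.
In each layer the seepage velocity is v_i = q/n_i, so the layer transit time is t_i = b_i·n_i / q:
  layer 1 (karst limestone): t_1 = 11.8 × 0.10 / 0.2074 = 5.689 d
  layer 2 (fractured sandstone): t_2 = 12.7 × 0.16 / 0.2074 = 9.797 d
  layer 3 (silty sand): t_3 = 8.06 × 0.23 / 0.2074 = 8.938 d
Total t = Σ t_i = 24.43 days.

24.4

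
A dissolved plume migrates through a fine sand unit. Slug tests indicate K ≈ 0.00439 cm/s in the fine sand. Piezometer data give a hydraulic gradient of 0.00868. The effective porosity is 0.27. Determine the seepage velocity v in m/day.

0.122

Convert K: 0.00439 cm/s × 864 = 3.793 m/day.
Hydraulic gradient i = 0.00868.
Darcy flux q = K · i = 3.793 × 0.008680 = 0.03292 m/day.
Seepage velocity v = q / n_e = 0.03292 / 0.27 = 0.1219 m/day.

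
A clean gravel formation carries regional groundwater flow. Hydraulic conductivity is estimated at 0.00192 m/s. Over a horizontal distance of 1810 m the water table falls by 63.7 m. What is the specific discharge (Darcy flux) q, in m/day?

5.84

Convert K: 0.00192 m/s × 86400 = 165.9 m/day.
Hydraulic gradient i = Δh / L = 63.7 / 1810 = 0.03519.
Specific discharge q = K · i = 165.9 × 0.03519 = 5.838 m/day.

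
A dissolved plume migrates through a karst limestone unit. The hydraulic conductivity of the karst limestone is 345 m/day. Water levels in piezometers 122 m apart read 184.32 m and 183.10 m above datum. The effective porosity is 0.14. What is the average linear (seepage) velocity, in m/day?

24.6

Hydraulic gradient i = (184.32 − 183.10) / 122 = 1.22 / 122 = 0.01000.
Darcy flux q = K · i = 345.0 × 0.01000 = 3.450 m/day.
Seepage velocity v = q / n_e = 3.450 / 0.14 = 24.64 m/day.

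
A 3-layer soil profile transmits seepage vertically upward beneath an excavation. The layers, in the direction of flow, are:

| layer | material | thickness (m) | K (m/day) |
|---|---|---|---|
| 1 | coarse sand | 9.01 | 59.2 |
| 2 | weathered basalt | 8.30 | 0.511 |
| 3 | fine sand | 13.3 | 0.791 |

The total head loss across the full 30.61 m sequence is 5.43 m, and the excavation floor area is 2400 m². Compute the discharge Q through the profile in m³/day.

392

Flow is perpendicular to layering, so the layers act in series and the equivalent K is the thickness-weighted harmonic mean.
Total thickness L = 9.01 + 8.30 + 13.3 = 30.61 m.
Σ(b_i/K_i) = 9.01/59.2 + 8.30/0.511 + 13.3/0.791 = 33.21 d.
K_eq = L / Σ(b_i/K_i) = 30.61 / 33.21 = 0.9217 m/day.
Q = K_eq · A · (Δh/L) = 0.9217 × 2400 × (5.43/30.61) = 392.4 m³/day.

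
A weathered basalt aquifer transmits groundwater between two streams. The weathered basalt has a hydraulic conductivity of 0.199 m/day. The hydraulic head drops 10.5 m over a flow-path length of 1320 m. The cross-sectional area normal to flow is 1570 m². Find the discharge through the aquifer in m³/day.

Hydraulic gradient i = Δh / L = 10.5 / 1320 = 0.007955.
Darcy's law: Q = K · A · i = 0.1990 × 1570 × 0.007955 = 2.485 m³/day.

2.49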